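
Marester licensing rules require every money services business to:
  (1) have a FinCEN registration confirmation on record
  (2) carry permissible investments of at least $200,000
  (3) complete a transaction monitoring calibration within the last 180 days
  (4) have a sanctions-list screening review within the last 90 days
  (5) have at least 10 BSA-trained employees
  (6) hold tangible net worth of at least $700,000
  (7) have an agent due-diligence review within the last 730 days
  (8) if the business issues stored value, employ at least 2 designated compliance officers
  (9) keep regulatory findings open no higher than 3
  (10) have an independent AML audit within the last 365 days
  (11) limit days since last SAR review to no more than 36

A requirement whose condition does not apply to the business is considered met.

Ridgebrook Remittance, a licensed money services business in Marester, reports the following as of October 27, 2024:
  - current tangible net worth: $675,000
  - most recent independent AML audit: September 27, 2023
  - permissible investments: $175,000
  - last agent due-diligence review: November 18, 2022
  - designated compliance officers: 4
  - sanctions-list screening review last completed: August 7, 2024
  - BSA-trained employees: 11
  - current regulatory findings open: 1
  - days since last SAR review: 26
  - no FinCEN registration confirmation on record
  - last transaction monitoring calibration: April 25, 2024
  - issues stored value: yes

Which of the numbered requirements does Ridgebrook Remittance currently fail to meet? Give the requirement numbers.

1. FinCEN registration confirmation absent → not met
2. permissible investments $175,000 < $200,000 → not met
3. transaction monitoring calibration 185 days ago vs limit 180 → not met
4. sanctions-list screening review 81 days ago vs limit 90 → met
5. BSA-trained employees 11 ≥ 10 → met
6. tangible net worth $675,000 < $700,000 → not met
7. agent due-diligence review 709 days ago vs limit 730 → met
8. condition 'issues stored value' holds; designated compliance officers 4 ≥ 2 → met
9. regulatory findings open 1 ≤ 3 → met
10. independent AML audit 396 days ago vs limit 365 → not met
11. days since last SAR review 26 ≤ 36 → met
Not met: 1, 2, 3, 6, 10

1, 2, 3, 6, 10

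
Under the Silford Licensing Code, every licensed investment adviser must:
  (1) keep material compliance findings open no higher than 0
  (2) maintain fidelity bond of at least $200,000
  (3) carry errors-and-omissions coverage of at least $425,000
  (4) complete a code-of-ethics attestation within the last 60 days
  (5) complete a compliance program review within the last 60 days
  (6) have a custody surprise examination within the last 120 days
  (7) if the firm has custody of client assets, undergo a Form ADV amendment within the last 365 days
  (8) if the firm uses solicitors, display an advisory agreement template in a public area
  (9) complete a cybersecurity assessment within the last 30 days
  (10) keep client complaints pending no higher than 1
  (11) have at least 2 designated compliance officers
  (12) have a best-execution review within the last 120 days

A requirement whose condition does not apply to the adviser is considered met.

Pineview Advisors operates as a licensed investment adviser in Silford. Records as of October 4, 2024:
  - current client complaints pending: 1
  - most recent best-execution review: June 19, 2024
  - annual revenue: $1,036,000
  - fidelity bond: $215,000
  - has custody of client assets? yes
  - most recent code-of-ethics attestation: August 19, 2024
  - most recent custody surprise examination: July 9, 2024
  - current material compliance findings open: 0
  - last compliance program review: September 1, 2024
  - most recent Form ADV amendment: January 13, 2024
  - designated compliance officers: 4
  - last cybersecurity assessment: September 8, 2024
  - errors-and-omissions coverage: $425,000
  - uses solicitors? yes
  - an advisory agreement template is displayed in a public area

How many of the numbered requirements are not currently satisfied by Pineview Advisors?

1. material compliance findings open 0 ≤ 0 → met
2. fidelity bond $215,000 ≥ $200,000 → met
3. errors-and-omissions coverage $425,000 ≥ $425,000 → met
4. code-of-ethics attestation 46 days ago vs limit 60 → met
5. compliance program review 33 days ago vs limit 60 → met
6. custody surprise examination 87 days ago vs limit 120 → met
7. condition 'has custody of client assets' holds; Form ADV amendment 265 days ago vs limit 365 → met
8. condition 'uses solicitors' holds; advisory agreement template present → met
9. cybersecurity assessment 26 days ago vs limit 30 → met
10. client complaints pending 1 ≤ 1 → met
11. designated compliance officers 4 ≥ 2 → met
12. best-execution review 107 days ago vs limit 120 → met
Not met: 0 of 12

0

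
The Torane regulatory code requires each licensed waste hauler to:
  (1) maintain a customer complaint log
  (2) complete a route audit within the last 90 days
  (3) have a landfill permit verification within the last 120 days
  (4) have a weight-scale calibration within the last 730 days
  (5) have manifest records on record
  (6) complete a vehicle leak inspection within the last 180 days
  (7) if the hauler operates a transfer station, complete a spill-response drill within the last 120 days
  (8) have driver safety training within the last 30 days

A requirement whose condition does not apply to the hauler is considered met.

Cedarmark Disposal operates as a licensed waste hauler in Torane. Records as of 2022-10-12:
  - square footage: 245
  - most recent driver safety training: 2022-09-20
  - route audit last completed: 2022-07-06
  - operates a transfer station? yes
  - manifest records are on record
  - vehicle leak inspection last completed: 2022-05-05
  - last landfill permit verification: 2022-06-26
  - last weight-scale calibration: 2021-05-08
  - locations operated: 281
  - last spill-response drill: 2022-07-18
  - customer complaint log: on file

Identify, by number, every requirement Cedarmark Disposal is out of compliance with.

2

1. customer complaint log present → met
2. route audit 98 days ago vs limit 90 → not met
3. landfill permit verification 108 days ago vs limit 120 → met
4. weight-scale calibration 522 days ago vs limit 730 → met
5. manifest records present → met
6. vehicle leak inspection 160 days ago vs limit 180 → met
7. condition 'operates a transfer station' holds; spill-response drill 86 days ago vs limit 120 → met
8. driver safety training 22 days ago vs limit 30 → met
Not met: 2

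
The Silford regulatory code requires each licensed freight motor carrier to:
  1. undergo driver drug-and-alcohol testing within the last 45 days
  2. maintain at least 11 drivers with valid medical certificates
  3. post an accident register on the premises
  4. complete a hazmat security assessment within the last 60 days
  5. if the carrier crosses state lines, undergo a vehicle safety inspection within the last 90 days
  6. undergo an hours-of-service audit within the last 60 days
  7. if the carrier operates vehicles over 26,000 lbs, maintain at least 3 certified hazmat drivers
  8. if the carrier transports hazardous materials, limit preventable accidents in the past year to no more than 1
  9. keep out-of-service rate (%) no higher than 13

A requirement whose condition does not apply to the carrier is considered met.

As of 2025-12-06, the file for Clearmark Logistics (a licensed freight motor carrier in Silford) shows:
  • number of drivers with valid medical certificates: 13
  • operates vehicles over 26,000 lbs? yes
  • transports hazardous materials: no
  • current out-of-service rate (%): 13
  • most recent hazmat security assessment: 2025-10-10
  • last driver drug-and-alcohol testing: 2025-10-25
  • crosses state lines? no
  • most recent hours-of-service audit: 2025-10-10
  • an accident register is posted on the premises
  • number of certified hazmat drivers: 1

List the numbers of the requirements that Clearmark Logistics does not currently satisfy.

1. driver drug-and-alcohol testing 42 days ago vs limit 45 → met
2. drivers with valid medical certificates 13 ≥ 11 → met
3. accident register present → met
4. hazmat security assessment 57 days ago vs limit 60 → met
5. condition 'crosses state lines' does not hold → requirement n/a → met
6. hours-of-service audit 57 days ago vs limit 60 → met
7. condition 'operates vehicles over 26,000 lbs' holds; certified hazmat drivers 1 < 3 → not met
8. condition 'transports hazardous materials' does not hold → requirement n/a → met
9. out-of-service rate (%) 13 ≤ 13 → met
Not met: 7

7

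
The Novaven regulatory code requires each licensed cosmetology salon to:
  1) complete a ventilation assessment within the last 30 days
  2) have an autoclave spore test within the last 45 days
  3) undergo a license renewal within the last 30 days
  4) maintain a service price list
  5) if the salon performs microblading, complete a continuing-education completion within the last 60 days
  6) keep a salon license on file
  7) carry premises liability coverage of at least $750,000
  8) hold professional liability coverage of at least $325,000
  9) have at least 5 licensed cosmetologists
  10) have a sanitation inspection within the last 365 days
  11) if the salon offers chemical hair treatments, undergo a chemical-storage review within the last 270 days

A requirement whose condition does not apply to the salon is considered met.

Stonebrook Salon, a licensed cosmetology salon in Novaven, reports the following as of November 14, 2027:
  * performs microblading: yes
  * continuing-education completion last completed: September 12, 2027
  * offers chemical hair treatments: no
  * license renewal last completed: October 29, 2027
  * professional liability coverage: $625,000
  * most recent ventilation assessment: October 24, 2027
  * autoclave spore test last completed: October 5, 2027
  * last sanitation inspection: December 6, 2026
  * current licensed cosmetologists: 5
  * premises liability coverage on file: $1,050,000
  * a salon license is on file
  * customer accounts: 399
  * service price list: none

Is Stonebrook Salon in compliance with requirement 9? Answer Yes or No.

Yes

9. licensed cosmetologists 5 ≥ 5 → met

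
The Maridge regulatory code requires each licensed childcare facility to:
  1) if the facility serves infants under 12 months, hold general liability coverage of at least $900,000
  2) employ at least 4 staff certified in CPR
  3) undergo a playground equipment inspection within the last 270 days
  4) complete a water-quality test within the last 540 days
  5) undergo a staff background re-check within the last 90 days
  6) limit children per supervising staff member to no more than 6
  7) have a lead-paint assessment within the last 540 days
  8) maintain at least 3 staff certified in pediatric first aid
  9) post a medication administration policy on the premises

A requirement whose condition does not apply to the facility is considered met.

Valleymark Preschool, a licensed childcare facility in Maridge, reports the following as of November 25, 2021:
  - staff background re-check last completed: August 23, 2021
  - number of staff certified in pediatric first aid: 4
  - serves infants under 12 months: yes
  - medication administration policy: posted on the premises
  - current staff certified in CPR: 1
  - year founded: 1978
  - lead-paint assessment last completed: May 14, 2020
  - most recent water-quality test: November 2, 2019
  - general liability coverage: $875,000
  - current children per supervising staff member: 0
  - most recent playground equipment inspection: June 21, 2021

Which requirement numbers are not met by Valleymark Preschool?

1. condition 'serves infants under 12 months' holds; general liability coverage $875,000 < $900,000 → not met
2. staff certified in CPR 1 < 4 → not met
3. playground equipment inspection 157 days ago vs limit 270 → met
4. water-quality test 754 days ago vs limit 540 → not met
5. staff background re-check 94 days ago vs limit 90 → not met
6. children per supervising staff member 0 ≤ 6 → met
7. lead-paint assessment 560 days ago vs limit 540 → not met
8. staff certified in pediatric first aid 4 ≥ 3 → met
9. medication administration policy present → met
Not met: 1, 2, 4, 5, 7

1, 2, 4, 5, 7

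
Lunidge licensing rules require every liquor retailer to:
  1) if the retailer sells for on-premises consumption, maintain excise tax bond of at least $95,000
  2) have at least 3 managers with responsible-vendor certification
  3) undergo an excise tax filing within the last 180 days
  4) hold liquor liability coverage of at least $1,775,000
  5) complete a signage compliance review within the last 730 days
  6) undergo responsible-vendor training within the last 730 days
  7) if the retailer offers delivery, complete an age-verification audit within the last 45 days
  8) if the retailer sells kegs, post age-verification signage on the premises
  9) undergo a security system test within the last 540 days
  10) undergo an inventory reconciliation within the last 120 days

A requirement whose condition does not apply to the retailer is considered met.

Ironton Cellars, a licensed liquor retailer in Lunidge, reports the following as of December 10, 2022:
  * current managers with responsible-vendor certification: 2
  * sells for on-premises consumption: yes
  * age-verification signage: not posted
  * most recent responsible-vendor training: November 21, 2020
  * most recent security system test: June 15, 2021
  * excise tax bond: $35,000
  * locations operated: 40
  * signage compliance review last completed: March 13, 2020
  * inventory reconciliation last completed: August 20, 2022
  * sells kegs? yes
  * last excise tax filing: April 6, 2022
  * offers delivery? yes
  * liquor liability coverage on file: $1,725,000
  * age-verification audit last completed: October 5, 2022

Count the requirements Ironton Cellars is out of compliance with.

9

1. condition 'sells for on-premises consumption' holds; excise tax bond $35,000 < $95,000 → not met
2. managers with responsible-vendor certification 2 < 3 → not met
3. excise tax filing 248 days ago vs limit 180 → not met
4. liquor liability coverage $1,725,000 < $1,775,000 → not met
5. signage compliance review 1002 days ago vs limit 730 → not met
6. responsible-vendor training 749 days ago vs limit 730 → not met
7. condition 'offers delivery' holds; age-verification audit 66 days ago vs limit 45 → not met
8. condition 'sells kegs' holds; age-verification signage absent → not met
9. security system test 543 days ago vs limit 540 → not met
10. inventory reconciliation 112 days ago vs limit 120 → met
Not met: 9 of 10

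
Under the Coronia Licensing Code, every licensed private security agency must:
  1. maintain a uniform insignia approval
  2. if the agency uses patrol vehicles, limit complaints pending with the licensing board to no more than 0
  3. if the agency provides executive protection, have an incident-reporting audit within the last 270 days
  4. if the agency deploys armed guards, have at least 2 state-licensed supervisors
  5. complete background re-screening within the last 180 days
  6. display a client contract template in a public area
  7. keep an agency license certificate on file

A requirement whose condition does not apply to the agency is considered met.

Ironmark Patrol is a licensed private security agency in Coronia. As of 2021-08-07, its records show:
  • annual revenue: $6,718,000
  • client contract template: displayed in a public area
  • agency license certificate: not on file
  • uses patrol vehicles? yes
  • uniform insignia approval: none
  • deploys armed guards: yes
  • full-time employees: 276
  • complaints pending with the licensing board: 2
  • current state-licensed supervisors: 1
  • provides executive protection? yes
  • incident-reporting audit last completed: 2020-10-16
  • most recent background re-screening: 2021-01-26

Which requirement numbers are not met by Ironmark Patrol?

1. uniform insignia approval absent → not met
2. condition 'uses patrol vehicles' holds; complaints pending with the licensing board 2 > 0 → not met
3. condition 'provides executive protection' holds; incident-reporting audit 295 days ago vs limit 270 → not met
4. condition 'deploys armed guards' holds; state-licensed supervisors 1 < 2 → not met
5. background re-screening 193 days ago vs limit 180 → not met
6. client contract template present → met
7. agency license certificate absent → not met
Not met: 1, 2, 3, 4, 5, 7

1, 2, 3, 4, 5, 7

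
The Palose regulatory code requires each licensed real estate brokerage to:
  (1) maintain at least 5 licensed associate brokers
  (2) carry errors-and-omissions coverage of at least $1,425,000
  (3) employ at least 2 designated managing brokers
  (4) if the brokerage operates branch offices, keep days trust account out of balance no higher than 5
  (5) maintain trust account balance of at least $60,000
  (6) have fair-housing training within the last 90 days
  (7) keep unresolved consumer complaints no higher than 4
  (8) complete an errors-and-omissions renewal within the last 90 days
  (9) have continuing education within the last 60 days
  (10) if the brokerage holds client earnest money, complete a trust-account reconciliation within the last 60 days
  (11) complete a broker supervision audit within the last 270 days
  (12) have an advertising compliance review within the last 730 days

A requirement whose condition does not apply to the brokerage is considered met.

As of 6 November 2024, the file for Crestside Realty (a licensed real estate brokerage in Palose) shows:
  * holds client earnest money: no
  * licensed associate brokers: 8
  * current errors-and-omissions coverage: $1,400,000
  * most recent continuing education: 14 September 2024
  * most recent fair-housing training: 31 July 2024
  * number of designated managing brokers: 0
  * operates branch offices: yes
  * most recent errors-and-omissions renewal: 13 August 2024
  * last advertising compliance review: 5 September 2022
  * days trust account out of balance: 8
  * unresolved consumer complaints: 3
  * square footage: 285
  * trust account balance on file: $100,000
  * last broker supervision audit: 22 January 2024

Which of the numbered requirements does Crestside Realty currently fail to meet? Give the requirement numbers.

1. licensed associate brokers 8 ≥ 5 → met
2. errors-and-omissions coverage $1,400,000 < $1,425,000 → not met
3. designated managing brokers 0 < 2 → not met
4. condition 'operates branch offices' holds; days trust account out of balance 8 > 5 → not met
5. trust account balance $100,000 ≥ $60,000 → met
6. fair-housing training 98 days ago vs limit 90 → not met
7. unresolved consumer complaints 3 ≤ 4 → met
8. errors-and-omissions renewal 85 days ago vs limit 90 → met
9. continuing education 53 days ago vs limit 60 → met
10. condition 'holds client earnest money' does not hold → requirement n/a → met
11. broker supervision audit 289 days ago vs limit 270 → not met
12. advertising compliance review 793 days ago vs limit 730 → not met
Not met: 2, 3, 4, 6, 11, 12

2, 3, 4, 6, 11, 12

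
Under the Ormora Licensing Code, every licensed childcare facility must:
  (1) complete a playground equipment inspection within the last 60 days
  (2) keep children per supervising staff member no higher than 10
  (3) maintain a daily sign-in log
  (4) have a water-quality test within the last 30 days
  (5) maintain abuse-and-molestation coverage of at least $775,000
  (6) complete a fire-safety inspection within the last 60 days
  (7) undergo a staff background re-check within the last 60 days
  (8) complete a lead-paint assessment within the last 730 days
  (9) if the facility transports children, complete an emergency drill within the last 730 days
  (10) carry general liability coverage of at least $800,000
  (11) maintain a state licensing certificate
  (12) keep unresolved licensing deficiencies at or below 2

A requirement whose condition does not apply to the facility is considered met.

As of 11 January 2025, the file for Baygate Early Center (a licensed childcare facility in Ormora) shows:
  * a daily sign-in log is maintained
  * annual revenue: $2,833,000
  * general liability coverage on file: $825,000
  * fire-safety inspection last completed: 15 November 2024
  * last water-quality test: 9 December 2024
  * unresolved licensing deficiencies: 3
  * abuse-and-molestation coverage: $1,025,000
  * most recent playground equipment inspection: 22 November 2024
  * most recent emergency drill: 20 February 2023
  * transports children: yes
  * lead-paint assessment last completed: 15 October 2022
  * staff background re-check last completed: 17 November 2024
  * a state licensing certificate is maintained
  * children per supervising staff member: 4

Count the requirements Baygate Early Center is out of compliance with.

3

1. playground equipment inspection 50 days ago vs limit 60 → met
2. children per supervising staff member 4 ≤ 10 → met
3. daily sign-in log present → met
4. water-quality test 33 days ago vs limit 30 → not met
5. abuse-and-molestation coverage $1,025,000 ≥ $775,000 → met
6. fire-safety inspection 57 days ago vs limit 60 → met
7. staff background re-check 55 days ago vs limit 60 → met
8. lead-paint assessment 819 days ago vs limit 730 → not met
9. condition 'transports children' holds; emergency drill 691 days ago vs limit 730 → met
10. general liability coverage $825,000 ≥ $800,000 → met
11. state licensing certificate present → met
12. unresolved licensing deficiencies 3 > 2 → not met
Not met: 3 of 12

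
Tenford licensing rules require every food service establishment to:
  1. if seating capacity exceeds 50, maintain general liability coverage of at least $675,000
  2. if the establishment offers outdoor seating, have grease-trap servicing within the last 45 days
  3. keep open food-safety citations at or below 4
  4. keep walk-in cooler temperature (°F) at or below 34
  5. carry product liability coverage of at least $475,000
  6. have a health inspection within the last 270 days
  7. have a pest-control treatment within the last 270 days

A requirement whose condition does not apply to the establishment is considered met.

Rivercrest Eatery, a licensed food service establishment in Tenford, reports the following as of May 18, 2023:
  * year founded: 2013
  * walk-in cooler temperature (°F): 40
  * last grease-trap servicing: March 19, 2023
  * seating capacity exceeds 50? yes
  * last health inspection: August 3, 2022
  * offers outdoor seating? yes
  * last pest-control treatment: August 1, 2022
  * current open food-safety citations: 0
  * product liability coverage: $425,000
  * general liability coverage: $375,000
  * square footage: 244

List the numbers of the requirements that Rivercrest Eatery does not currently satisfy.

1. condition 'seating capacity exceeds 50' holds; general liability coverage $375,000 < $675,000 → not met
2. condition 'offers outdoor seating' holds; grease-trap servicing 60 days ago vs limit 45 → not met
3. open food-safety citations 0 ≤ 4 → met
4. walk-in cooler temperature (°F) 40 > 34 → not met
5. product liability coverage $425,000 < $475,000 → not met
6. health inspection 288 days ago vs limit 270 → not met
7. pest-control treatment 290 days ago vs limit 270 → not met
Not met: 1, 2, 4, 5, 6, 7

1, 2, 4, 5, 6, 7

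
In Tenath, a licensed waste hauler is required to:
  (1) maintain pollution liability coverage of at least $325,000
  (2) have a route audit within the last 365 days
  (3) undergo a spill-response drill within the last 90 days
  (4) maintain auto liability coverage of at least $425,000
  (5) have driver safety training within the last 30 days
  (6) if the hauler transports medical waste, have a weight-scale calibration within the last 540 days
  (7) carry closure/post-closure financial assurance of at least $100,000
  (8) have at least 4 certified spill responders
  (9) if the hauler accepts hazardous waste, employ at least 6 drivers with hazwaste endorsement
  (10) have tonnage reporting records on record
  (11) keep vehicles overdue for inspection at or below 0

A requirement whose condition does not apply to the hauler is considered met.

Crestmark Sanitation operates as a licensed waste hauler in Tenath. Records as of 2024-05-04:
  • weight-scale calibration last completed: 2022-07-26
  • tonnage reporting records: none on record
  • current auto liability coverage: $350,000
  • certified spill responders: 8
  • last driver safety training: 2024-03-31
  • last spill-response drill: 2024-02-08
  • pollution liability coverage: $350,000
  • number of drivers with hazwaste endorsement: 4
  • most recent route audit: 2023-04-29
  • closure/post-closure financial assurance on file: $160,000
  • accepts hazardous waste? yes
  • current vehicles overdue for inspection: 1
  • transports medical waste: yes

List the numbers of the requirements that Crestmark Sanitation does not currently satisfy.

2, 4, 5, 6, 9, 10, 11

1. pollution liability coverage $350,000 ≥ $325,000 → met
2. route audit 371 days ago vs limit 365 → not met
3. spill-response drill 86 days ago vs limit 90 → met
4. auto liability coverage $350,000 < $425,000 → not met
5. driver safety training 34 days ago vs limit 30 → not met
6. condition 'transports medical waste' holds; weight-scale calibration 648 days ago vs limit 540 → not met
7. closure/post-closure financial assurance $160,000 ≥ $100,000 → met
8. certified spill responders 8 ≥ 4 → met
9. condition 'accepts hazardous waste' holds; drivers with hazwaste endorsement 4 < 6 → not met
10. tonnage reporting records absent → not met
11. vehicles overdue for inspection 1 > 0 → not met
Not met: 2, 4, 5, 6, 9, 10, 11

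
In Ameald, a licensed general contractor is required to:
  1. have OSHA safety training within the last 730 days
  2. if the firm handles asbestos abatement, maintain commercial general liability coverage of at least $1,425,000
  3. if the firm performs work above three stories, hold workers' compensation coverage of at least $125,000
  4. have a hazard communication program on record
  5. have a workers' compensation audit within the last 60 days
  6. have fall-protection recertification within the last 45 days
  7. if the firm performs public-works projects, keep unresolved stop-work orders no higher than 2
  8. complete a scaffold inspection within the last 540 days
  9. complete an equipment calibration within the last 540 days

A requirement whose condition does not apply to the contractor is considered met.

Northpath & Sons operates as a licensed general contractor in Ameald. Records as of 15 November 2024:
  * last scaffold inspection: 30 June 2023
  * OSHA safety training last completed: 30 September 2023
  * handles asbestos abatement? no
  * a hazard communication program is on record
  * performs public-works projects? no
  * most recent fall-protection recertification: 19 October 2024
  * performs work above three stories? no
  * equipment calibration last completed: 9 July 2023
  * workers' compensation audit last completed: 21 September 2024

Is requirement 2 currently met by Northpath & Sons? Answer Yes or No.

Yes

2. condition 'handles asbestos abatement' does not hold → requirement n/a → met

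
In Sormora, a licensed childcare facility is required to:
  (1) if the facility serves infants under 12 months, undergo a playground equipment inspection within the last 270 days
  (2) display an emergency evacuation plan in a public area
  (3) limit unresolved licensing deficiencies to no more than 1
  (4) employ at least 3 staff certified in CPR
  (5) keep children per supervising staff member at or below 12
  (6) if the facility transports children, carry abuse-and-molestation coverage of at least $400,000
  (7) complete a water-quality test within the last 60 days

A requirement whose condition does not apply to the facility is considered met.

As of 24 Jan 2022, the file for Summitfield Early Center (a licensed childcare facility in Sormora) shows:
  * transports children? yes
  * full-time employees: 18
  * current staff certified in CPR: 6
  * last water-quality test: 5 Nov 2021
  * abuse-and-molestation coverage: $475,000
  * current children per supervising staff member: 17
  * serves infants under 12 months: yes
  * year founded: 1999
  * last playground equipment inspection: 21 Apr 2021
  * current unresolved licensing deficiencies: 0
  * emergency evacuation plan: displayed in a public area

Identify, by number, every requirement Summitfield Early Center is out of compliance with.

1, 5, 7

1. condition 'serves infants under 12 months' holds; playground equipment inspection 278 days ago vs limit 270 → not met
2. emergency evacuation plan present → met
3. unresolved licensing deficiencies 0 ≤ 1 → met
4. staff certified in CPR 6 ≥ 3 → met
5. children per supervising staff member 17 > 12 → not met
6. condition 'transports children' holds; abuse-and-molestation coverage $475,000 ≥ $400,000 → met
7. water-quality test 80 days ago vs limit 60 → not met
Not met: 1, 5, 7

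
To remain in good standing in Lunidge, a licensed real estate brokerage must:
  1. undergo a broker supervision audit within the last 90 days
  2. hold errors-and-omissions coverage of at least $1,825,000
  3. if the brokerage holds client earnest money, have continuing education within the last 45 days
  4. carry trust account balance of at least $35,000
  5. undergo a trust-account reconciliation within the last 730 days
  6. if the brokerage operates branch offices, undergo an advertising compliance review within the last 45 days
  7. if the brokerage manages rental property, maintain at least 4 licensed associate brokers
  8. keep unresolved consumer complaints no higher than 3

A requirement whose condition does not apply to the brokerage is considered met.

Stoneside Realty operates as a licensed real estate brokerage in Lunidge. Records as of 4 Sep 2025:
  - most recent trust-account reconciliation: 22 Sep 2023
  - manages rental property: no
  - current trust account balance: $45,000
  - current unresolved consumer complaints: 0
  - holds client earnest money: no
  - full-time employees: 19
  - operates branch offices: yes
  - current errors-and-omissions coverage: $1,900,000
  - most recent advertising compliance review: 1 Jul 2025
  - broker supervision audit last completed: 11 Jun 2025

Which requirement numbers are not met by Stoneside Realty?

6

1. broker supervision audit 85 days ago vs limit 90 → met
2. errors-and-omissions coverage $1,900,000 ≥ $1,825,000 → met
3. condition 'holds client earnest money' does not hold → requirement n/a → met
4. trust account balance $45,000 ≥ $35,000 → met
5. trust-account reconciliation 713 days ago vs limit 730 → met
6. condition 'operates branch offices' holds; advertising compliance review 65 days ago vs limit 45 → not met
7. condition 'manages rental property' does not hold → requirement n/a → met
8. unresolved consumer complaints 0 ≤ 3 → met
Not met: 6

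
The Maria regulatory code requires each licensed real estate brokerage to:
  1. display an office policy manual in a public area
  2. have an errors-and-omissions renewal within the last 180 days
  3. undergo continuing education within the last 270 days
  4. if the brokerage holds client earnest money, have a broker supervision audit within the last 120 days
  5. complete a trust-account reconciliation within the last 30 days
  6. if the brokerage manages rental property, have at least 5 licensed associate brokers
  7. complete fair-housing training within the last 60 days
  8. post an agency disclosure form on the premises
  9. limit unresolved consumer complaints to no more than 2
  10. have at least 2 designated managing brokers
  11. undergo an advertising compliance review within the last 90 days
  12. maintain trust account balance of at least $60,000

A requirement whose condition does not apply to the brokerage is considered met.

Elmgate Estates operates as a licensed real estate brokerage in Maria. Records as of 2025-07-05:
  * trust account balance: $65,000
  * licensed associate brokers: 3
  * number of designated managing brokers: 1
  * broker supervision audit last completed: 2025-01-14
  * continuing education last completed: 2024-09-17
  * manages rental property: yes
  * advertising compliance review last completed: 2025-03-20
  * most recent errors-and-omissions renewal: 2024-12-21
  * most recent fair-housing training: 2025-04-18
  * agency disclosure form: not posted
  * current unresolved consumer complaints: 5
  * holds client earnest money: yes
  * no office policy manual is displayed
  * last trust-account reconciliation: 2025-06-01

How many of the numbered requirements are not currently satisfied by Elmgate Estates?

11

1. office policy manual absent → not met
2. errors-and-omissions renewal 196 days ago vs limit 180 → not met
3. continuing education 291 days ago vs limit 270 → not met
4. condition 'holds client earnest money' holds; broker supervision audit 172 days ago vs limit 120 → not met
5. trust-account reconciliation 34 days ago vs limit 30 → not met
6. condition 'manages rental property' holds; licensed associate brokers 3 < 5 → not met
7. fair-housing training 78 days ago vs limit 60 → not met
8. agency disclosure form absent → not met
9. unresolved consumer complaints 5 > 2 → not met
10. designated managing brokers 1 < 2 → not met
11. advertising compliance review 107 days ago vs limit 90 → not met
12. trust account balance $65,000 ≥ $60,000 → met
Not met: 11 of 12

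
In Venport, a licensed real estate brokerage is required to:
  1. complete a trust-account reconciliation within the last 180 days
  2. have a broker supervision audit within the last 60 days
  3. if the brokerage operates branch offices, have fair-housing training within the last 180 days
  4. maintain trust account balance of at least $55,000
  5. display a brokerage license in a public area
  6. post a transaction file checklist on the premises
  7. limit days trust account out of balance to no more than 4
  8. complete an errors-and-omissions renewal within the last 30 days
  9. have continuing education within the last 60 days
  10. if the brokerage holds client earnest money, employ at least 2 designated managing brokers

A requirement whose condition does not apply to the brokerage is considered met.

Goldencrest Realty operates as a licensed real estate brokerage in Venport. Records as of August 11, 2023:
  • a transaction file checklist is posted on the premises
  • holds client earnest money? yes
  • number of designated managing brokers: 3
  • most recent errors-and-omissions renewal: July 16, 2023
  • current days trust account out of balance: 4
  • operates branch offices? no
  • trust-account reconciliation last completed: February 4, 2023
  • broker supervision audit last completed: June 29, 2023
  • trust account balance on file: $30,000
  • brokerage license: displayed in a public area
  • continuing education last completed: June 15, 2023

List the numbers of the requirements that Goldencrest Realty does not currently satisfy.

1, 4

1. trust-account reconciliation 188 days ago vs limit 180 → not met
2. broker supervision audit 43 days ago vs limit 60 → met
3. condition 'operates branch offices' does not hold → requirement n/a → met
4. trust account balance $30,000 < $55,000 → not met
5. brokerage license present → met
6. transaction file checklist present → met
7. days trust account out of balance 4 ≤ 4 → met
8. errors-and-omissions renewal 26 days ago vs limit 30 → met
9. continuing education 57 days ago vs limit 60 → met
10. condition 'holds client earnest money' holds; designated managing brokers 3 ≥ 2 → met
Not met: 1, 4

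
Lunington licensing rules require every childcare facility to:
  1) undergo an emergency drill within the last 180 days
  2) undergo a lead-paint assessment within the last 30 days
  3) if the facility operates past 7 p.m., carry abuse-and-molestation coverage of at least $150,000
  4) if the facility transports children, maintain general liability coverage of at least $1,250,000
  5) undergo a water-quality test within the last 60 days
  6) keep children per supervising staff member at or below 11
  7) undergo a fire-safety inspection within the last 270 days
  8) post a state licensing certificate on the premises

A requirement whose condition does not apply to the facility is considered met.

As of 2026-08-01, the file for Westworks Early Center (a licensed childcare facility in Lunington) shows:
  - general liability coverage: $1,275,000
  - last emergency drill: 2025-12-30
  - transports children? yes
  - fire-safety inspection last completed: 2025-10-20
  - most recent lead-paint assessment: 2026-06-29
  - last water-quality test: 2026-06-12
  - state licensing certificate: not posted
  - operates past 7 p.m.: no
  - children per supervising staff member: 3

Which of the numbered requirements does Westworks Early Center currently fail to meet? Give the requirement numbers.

1, 2, 7, 8

1. emergency drill 214 days ago vs limit 180 → not met
2. lead-paint assessment 33 days ago vs limit 30 → not met
3. condition 'operates past 7 p.m.' does not hold → requirement n/a → met
4. condition 'transports children' holds; general liability coverage $1,275,000 ≥ $1,250,000 → met
5. water-quality test 50 days ago vs limit 60 → met
6. children per supervising staff member 3 ≤ 11 → met
7. fire-safety inspection 285 days ago vs limit 270 → not met
8. state licensing certificate absent → not met
Not met: 1, 2, 7, 8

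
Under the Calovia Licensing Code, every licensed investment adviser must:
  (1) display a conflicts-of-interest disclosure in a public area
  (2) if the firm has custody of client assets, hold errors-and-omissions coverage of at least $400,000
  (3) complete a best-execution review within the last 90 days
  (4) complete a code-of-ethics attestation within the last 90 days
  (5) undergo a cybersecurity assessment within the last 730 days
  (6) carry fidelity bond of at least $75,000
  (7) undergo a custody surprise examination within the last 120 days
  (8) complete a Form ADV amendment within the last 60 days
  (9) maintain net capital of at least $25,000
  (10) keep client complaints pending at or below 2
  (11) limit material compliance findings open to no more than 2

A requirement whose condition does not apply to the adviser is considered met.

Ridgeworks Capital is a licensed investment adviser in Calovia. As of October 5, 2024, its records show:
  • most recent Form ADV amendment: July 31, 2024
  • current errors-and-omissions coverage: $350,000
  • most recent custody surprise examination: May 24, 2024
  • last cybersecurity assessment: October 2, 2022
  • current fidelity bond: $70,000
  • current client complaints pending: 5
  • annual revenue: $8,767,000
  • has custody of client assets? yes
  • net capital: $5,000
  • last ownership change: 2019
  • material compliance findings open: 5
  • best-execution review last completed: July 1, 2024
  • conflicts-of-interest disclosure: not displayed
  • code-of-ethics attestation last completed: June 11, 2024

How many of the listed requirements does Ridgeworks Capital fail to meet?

11

1. conflicts-of-interest disclosure absent → not met
2. condition 'has custody of client assets' holds; errors-and-omissions coverage $350,000 < $400,000 → not met
3. best-execution review 96 days ago vs limit 90 → not met
4. code-of-ethics attestation 116 days ago vs limit 90 → not met
5. cybersecurity assessment 734 days ago vs limit 730 → not met
6. fidelity bond $70,000 < $75,000 → not met
7. custody surprise examination 134 days ago vs limit 120 → not met
8. Form ADV amendment 66 days ago vs limit 60 → not met
9. net capital $5,000 < $25,000 → not met
10. client complaints pending 5 > 2 → not met
11. material compliance findings open 5 > 2 → not met
Not met: 11 of 11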